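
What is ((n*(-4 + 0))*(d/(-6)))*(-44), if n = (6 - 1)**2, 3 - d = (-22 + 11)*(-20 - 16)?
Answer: 288200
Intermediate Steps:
d = -393 (d = 3 - (-22 + 11)*(-20 - 16) = 3 - (-11)*(-36) = 3 - 1*396 = 3 - 396 = -393)
n = 25 (n = 5**2 = 25)
((n*(-4 + 0))*(d/(-6)))*(-44) = ((25*(-4 + 0))*(-393/(-6)))*(-44) = ((25*(-4))*(-393*(-1/6)))*(-44) = -100*131/2*(-44) = -6550*(-44) = 288200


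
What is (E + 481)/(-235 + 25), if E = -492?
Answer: 11/210 ≈ 0.052381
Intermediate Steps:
(E + 481)/(-235 + 25) = (-492 + 481)/(-235 + 25) = -11/(-210) = -11*(-1/210) = 11/210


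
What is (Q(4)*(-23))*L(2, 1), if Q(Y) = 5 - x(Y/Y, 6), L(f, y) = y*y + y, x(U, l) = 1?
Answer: -184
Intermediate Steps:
L(f, y) = y + y**2 (L(f, y) = y**2 + y = y + y**2)
Q(Y) = 4 (Q(Y) = 5 - 1*1 = 5 - 1 = 4)
(Q(4)*(-23))*L(2, 1) = (4*(-23))*(1*(1 + 1)) = -92*2 = -184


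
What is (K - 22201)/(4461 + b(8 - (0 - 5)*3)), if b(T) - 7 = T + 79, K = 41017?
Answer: 9408/2285 ≈ 4.1173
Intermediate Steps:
b(T) = 86 + T (b(T) = 7 + (T + 79) = 7 + (79 + T) = 86 + T)
(K - 22201)/(4461 + b(8 - (0 - 5)*3)) = (41017 - 22201)/(4461 + (86 + (8 - (0 - 5)*3))) = 18816/(4461 + (86 + (8 - 1*(-5)*3))) = 18816/(4461 + (86 + (8 + 5*3))) = 18816/(4461 + (86 + (8 + 15))) = 18816/(4461 + (86 + 23)) = 18816/(4461 + 109) = 18816/4570 = 18816*(1/4570) = 9408/2285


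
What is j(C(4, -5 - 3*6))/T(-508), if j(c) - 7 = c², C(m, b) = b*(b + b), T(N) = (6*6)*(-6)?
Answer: -1119371/216 ≈ -5182.3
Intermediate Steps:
T(N) = -216 (T(N) = 36*(-6) = -216)
C(m, b) = 2*b² (C(m, b) = b*(2*b) = 2*b²)
j(c) = 7 + c²
j(C(4, -5 - 3*6))/T(-508) = (7 + (2*(-5 - 3*6)²)²)/(-216) = (7 + (2*(-5 - 18)²)²)*(-1/216) = (7 + (2*(-23)²)²)*(-1/216) = (7 + (2*529)²)*(-1/216) = (7 + 1058²)*(-1/216) = (7 + 1119364)*(-1/216) = 1119371*(-1/216) = -1119371/216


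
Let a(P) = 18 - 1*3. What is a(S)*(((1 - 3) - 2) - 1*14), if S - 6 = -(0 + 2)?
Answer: -270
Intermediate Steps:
S = 4 (S = 6 - (0 + 2) = 6 - 1*2 = 6 - 2 = 4)
a(P) = 15 (a(P) = 18 - 3 = 15)
a(S)*(((1 - 3) - 2) - 1*14) = 15*(((1 - 3) - 2) - 1*14) = 15*((-2 - 2) - 14) = 15*(-4 - 14) = 15*(-18) = -270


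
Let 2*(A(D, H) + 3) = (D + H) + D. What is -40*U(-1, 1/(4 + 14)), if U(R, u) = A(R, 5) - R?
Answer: 20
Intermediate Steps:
A(D, H) = -3 + D + H/2 (A(D, H) = -3 + ((D + H) + D)/2 = -3 + (H + 2*D)/2 = -3 + (D + H/2) = -3 + D + H/2)
U(R, u) = -1/2 (U(R, u) = (-3 + R + (1/2)*5) - R = (-3 + R + 5/2) - R = (-1/2 + R) - R = -1/2)
-40*U(-1, 1/(4 + 14)) = -40*(-1/2) = 20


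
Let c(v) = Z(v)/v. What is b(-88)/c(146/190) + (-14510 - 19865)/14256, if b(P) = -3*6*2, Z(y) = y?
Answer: -49781/1296 ≈ -38.411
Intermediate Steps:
b(P) = -36 (b(P) = -18*2 = -36)
c(v) = 1 (c(v) = v/v = 1)
b(-88)/c(146/190) + (-14510 - 19865)/14256 = -36/1 + (-14510 - 19865)/14256 = -36*1 - 34375*1/14256 = -36 - 3125/1296 = -49781/1296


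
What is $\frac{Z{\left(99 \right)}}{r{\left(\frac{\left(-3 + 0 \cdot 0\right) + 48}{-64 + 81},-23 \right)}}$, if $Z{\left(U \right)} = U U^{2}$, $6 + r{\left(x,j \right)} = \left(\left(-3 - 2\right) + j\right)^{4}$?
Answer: $\frac{970299}{614650} \approx 1.5786$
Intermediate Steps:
$r{\left(x,j \right)} = -6 + \left(-5 + j\right)^{4}$ ($r{\left(x,j \right)} = -6 + \left(\left(-3 - 2\right) + j\right)^{4} = -6 + \left(-5 + j\right)^{4}$)
$Z{\left(U \right)} = U^{3}$
$\frac{Z{\left(99 \right)}}{r{\left(\frac{\left(-3 + 0 \cdot 0\right) + 48}{-64 + 81},-23 \right)}} = \frac{99^{3}}{-6 + \left(-5 - 23\right)^{4}} = \frac{970299}{-6 + \left(-28\right)^{4}} = \frac{970299}{-6 + 614656} = \frac{970299}{614650}$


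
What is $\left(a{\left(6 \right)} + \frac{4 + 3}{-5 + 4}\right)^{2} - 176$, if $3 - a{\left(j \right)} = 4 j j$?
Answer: $21728$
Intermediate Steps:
$a{\left(j \right)} = 3 - 4 j^{2}$ ($a{\left(j \right)} = 3 - 4 j j = 3 - 4 j^{2}$)
$\left(a{\left(6 \right)} + \frac{4 + 3}{-5 + 4}\right)^{2} - 176 = \left(\left(3 - 4 \cdot 6^{2}\right) + \frac{4 + 3}{-5 + 4}\right)^{2} - 176 = \left(\left(3 - 144\right) + \frac{7}{-1}\right)^{2} - 176 = \left(\left(3 - 144\right) + 7 \left(-1\right)\right)^{2} - 176 = \left(-141 - 7\right)^{2} - 176 = \left(-148\right)^{2} - 176 = 21904 - 176 = 21728$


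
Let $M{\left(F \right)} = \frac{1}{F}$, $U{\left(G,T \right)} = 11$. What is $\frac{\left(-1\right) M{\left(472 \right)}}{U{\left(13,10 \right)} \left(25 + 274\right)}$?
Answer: $- \frac{1}{1552408} \approx -6.4416 \cdot 10^{-7}$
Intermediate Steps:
$\frac{\left(-1\right) M{\left(472 \right)}}{U{\left(13,10 \right)} \left(25 + 274\right)} = \frac{\left(-1\right) \frac{1}{472}}{11 \left(25 + 274\right)} = \frac{\left(-1\right) \frac{1}{472}}{11 \cdot 299} = - \frac{1}{472 \cdot 3289} = \left(- \frac{1}{472}\right) \frac{1}{3289} = - \frac{1}{1552408}$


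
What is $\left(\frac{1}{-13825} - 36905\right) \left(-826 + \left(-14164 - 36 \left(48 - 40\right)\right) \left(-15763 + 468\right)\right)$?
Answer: $- \frac{16111208640438252}{1975} \approx -8.1576 \cdot 10^{12}$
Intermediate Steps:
$\left(\frac{1}{-13825} - 36905\right) \left(-826 + \left(-14164 - 36 \left(48 - 40\right)\right) \left(-15763 + 468\right)\right) = \left(- \frac{1}{13825} - 36905\right) \left(-826 + \left(-14164 - 288\right) \left(-15295\right)\right) = - \frac{510211626 \left(-826 + \left(-14164 - 288\right) \left(-15295\right)\right)}{13825} = - \frac{510211626 \left(-826 - -221043340\right)}{13825} = - \frac{510211626 \left(-826 + 221043340\right)}{13825} = \left(- \frac{510211626}{13825}\right) 221042514 = - \frac{16111208640438252}{1975}$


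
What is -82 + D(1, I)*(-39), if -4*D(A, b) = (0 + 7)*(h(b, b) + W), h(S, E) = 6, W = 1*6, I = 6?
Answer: 737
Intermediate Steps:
W = 6
D(A, b) = -21 (D(A, b) = -(0 + 7)*(6 + 6)/4 = -7*12/4 = -¼*84 = -21)
-82 + D(1, I)*(-39) = -82 - 21*(-39) = -82 + 819 = 737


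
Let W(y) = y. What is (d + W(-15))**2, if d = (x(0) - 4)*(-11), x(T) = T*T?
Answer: 841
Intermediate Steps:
x(T) = T**2
d = 44 (d = (0**2 - 4)*(-11) = (0 - 4)*(-11) = -4*(-11) = 44)
(d + W(-15))**2 = (44 - 15)**2 = 29**2 = 841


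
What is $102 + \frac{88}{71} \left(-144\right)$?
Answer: $- \frac{5430}{71} \approx -76.479$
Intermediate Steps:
$102 + \frac{88}{71} \left(-144\right) = 102 - \frac{12672}{71} = - \frac{5430}{71}$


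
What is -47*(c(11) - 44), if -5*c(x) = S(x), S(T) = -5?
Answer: 2021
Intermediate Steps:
c(x) = 1 (c(x) = -⅕*(-5) = 1)
-47*(c(11) - 44) = -47*(1 - 44) = -47*(-43) = 2021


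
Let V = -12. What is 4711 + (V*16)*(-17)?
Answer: 7975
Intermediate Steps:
4711 + (V*16)*(-17) = 4711 - 12*16*(-17) = 4711 - 192*(-17) = 4711 + 3264 = 7975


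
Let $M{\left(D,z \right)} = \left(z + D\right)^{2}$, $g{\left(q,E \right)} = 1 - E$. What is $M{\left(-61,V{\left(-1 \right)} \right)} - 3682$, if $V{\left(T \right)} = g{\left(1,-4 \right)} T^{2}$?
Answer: $-546$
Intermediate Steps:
$V{\left(T \right)} = 5 T^{2}$ ($V{\left(T \right)} = \left(1 - -4\right) T^{2} = \left(1 + 4\right) T^{2} = 5 T^{2}$)
$M{\left(D,z \right)} = \left(D + z\right)^{2}$
$M{\left(-61,V{\left(-1 \right)} \right)} - 3682 = \left(-61 + 5 \left(-1\right)^{2}\right)^{2} - 3682 = \left(-61 + 5 \cdot 1\right)^{2} - 3682 = \left(-61 + 5\right)^{2} - 3682 = \left(-56\right)^{2} - 3682 = 3136 - 3682 = -546$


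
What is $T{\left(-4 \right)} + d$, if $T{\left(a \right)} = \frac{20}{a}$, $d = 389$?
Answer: $384$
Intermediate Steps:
$T{\left(-4 \right)} + d = \frac{20}{-4} + 389 = 20 \left(- \frac{1}{4}\right) + 389 = -5 + 389 = 384$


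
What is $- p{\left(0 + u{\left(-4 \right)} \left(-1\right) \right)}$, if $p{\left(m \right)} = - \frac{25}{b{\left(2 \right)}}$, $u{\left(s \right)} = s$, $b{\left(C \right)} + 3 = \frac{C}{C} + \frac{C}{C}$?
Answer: $-25$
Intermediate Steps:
$b{\left(C \right)} = -1$ ($b{\left(C \right)} = -3 + \left(\frac{C}{C} + \frac{C}{C}\right) = -3 + \left(1 + 1\right) = -3 + 2 = -1$)
$p{\left(m \right)} = 25$ ($p{\left(m \right)} = - \frac{25}{-1} = \left(-25\right) \left(-1\right) = 25$)
$- p{\left(0 + u{\left(-4 \right)} \left(-1\right) \right)} = \left(-1\right) 25 = -25$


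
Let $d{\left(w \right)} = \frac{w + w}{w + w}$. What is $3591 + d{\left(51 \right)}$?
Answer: $3592$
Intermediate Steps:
$d{\left(w \right)} = 1$ ($d{\left(w \right)} = \frac{2 w}{2 w} = 2 w \frac{1}{2 w} = 1$)
$3591 + d{\left(51 \right)} = 3591 + 1 = 3592$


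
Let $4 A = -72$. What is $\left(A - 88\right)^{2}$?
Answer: $11236$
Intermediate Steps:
$A = -18$ ($A = \frac{1}{4} \left(-72\right) = -18$)
$\left(A - 88\right)^{2} = \left(-18 - 88\right)^{2} = \left(-106\right)^{2} = 11236$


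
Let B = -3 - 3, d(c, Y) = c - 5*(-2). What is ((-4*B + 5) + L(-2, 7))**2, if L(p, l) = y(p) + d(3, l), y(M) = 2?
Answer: 1936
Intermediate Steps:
d(c, Y) = 10 + c (d(c, Y) = c + 10 = 10 + c)
B = -6
L(p, l) = 15 (L(p, l) = 2 + (10 + 3) = 2 + 13 = 15)
((-4*B + 5) + L(-2, 7))**2 = ((-4*(-6) + 5) + 15)**2 = ((24 + 5) + 15)**2 = (29 + 15)**2 = 44**2 = 1936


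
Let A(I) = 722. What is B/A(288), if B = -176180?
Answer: -88090/361 ≈ -244.02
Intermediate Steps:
B/A(288) = -176180/722 = -176180*1/722 = -88090/361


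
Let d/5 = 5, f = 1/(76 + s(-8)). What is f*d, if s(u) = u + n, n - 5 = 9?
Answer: 25/82 ≈ 0.30488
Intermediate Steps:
n = 14 (n = 5 + 9 = 14)
s(u) = 14 + u (s(u) = u + 14 = 14 + u)
f = 1/82 (f = 1/(76 + (14 - 8)) = 1/(76 + 6) = 1/82 ≈ 0.012195)
d = 25 (d = 5*5 = 25)
f*d = (1/82)*25 = 25/82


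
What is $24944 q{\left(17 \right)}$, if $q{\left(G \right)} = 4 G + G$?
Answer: $2120240$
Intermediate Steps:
$q{\left(G \right)} = 5 G$
$24944 q{\left(17 \right)} = 24944 \cdot 5 \cdot 17 = 24944 \cdot 85 = 2120240$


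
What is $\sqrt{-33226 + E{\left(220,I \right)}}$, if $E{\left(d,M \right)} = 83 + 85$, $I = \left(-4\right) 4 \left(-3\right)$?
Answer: $i \sqrt{33058} \approx 181.82 i$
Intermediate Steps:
$I = 48$ ($I = \left(-16\right) \left(-3\right) = 48$)
$E{\left(d,M \right)} = 168$
$\sqrt{-33226 + E{\left(220,I \right)}} = \sqrt{-33226 + 168} = \sqrt{-33058} = i \sqrt{33058}$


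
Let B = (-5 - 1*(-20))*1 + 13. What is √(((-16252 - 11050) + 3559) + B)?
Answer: 3*I*√2635 ≈ 154.0*I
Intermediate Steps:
B = 28 (B = (-5 + 20)*1 + 13 = 15*1 + 13 = 15 + 13 = 28)
√(((-16252 - 11050) + 3559) + B) = √(((-16252 - 11050) + 3559) + 28) = √((-27302 + 3559) + 28) = √(-23743 + 28) = √(-23715) = 3*I*√2635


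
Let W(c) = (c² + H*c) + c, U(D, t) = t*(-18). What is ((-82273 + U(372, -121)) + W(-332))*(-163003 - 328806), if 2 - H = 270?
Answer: -58413630357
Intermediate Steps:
H = -268 (H = 2 - 1*270 = 2 - 270 = -268)
U(D, t) = -18*t
W(c) = c² - 267*c (W(c) = (c² - 268*c) + c = c² - 267*c)
((-82273 + U(372, -121)) + W(-332))*(-163003 - 328806) = ((-82273 - 18*(-121)) - 332*(-267 - 332))*(-163003 - 328806) = ((-82273 + 2178) - 332*(-599))*(-491809) = (-80095 + 198868)*(-491809) = 118773*(-491809) = -58413630357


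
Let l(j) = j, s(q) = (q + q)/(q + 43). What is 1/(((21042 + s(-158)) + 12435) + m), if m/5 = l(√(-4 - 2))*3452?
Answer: 442769665/38462784789241 - 228263500*I*√6/38462784789241 ≈ 1.1512e-5 - 1.4537e-5*I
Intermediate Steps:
s(q) = 2*q/(43 + q) (s(q) = (2*q)/(43 + q) = 2*q/(43 + q))
m = 17260*I*√6 (m = 5*(√(-4 - 2)*3452) = 5*(√(-6)*3452) = 5*((I*√6)*3452) = 5*(3452*I*√6) = 17260*I*√6 ≈ 42278.0*I)
1/(((21042 + s(-158)) + 12435) + m) = 1/(((21042 + 2*(-158)/(43 - 158)) + 12435) + 17260*I*√6) = 1/(((21042 + 2*(-158)/(-115)) + 12435) + 17260*I*√6) = 1/(((21042 + 2*(-158)*(-1/115)) + 12435) + 17260*I*√6) = 1/(((21042 + 316/115) + 12435) + 17260*I*√6) = 1/((2420146/115 + 12435) + 17260*I*√6) = 1/(3850171/115 + 17260*I*√6)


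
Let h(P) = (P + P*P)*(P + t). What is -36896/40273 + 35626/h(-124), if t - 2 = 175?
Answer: -14195168539/16277460594 ≈ -0.87208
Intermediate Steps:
t = 177 (t = 2 + 175 = 177)
h(P) = (177 + P)*(P + P²) (h(P) = (P + P*P)*(P + 177) = (P + P²)*(177 + P) = (177 + P)*(P + P²))
-36896/40273 + 35626/h(-124) = -36896/40273 + 35626/((-124*(177 + (-124)² + 178*(-124)))) = -36896*1/40273 + 35626/((-124*(177 + 15376 - 22072))) = -36896/40273 + 35626/((-124*(-6519))) = -36896/40273 + 35626/808356 = -36896/40273 + 35626*(1/808356) = -36896/40273 + 17813/404178 = -14195168539/16277460594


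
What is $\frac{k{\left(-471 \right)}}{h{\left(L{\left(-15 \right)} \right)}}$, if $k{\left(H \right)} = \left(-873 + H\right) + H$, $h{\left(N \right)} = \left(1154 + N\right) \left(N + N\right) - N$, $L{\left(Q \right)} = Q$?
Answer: $\frac{11}{207} \approx 0.05314$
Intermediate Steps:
$h{\left(N \right)} = - N + 2 N \left(1154 + N\right)$ ($h{\left(N \right)} = \left(1154 + N\right) 2 N - N = 2 N \left(1154 + N\right) - N = - N + 2 N \left(1154 + N\right)$)
$k{\left(H \right)} = -873 + 2 H$
$\frac{k{\left(-471 \right)}}{h{\left(L{\left(-15 \right)} \right)}} = \frac{-873 + 2 \left(-471\right)}{\left(-15\right) \left(2307 + 2 \left(-15\right)\right)} = \frac{-873 - 942}{\left(-15\right) \left(2307 - 30\right)} = - \frac{1815}{\left(-15\right) 2277} = - \frac{1815}{-34155} = \left(-1815\right) \left(- \frac{1}{34155}\right) = \frac{11}{207}$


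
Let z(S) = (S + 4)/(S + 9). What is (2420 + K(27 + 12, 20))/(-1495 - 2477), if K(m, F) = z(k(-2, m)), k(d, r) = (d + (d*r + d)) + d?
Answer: -9079/14895 ≈ -0.60953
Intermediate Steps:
k(d, r) = 3*d + d*r (k(d, r) = (d + (d + d*r)) + d = (2*d + d*r) + d = 3*d + d*r)
z(S) = (4 + S)/(9 + S)
K(m, F) = (-2 - 2*m)/(3 - 2*m) (K(m, F) = (4 - 2*(3 + m))/(9 - 2*(3 + m)) = (4 + (-6 - 2*m))/(9 + (-6 - 2*m)) = (-2 - 2*m)/(3 - 2*m))
(2420 + K(27 + 12, 20))/(-1495 - 2477) = (2420 + 2*(1 + (27 + 12))/(-3 + 2*(27 + 12)))/(-1495 - 2477) = (2420 + 2*(1 + 39)/(-3 + 2*39))/(-3972) = (2420 + 2*40/(-3 + 78))*(-1/3972) = (2420 + 2*40/75)*(-1/3972) = (2420 + 2*(1/75)*40)*(-1/3972) = (2420 + 16/15)*(-1/3972) = (36316/15)*(-1/3972) = -9079/14895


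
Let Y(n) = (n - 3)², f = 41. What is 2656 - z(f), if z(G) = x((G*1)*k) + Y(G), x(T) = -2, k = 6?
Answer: 1214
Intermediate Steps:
Y(n) = (-3 + n)²
z(G) = -2 + (-3 + G)²
2656 - z(f) = 2656 - (-2 + (-3 + 41)²) = 2656 - (-2 + 38²) = 2656 - (-2 + 1444) = 2656 - 1*1442 = 2656 - 1442 = 1214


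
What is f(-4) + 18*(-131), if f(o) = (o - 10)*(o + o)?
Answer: -2246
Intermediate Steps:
f(o) = 2*o*(-10 + o) (f(o) = (-10 + o)*(2*o) = 2*o*(-10 + o))
f(-4) + 18*(-131) = 2*(-4)*(-10 - 4) + 18*(-131) = 2*(-4)*(-14) - 2358 = 112 - 2358 = -2246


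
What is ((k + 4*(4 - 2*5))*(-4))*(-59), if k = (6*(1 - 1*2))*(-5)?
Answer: 1416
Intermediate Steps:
k = 30 (k = (6*(1 - 2))*(-5) = (6*(-1))*(-5) = -6*(-5) = 30)
((k + 4*(4 - 2*5))*(-4))*(-59) = ((30 + 4*(4 - 2*5))*(-4))*(-59) = ((30 + 4*(4 - 10))*(-4))*(-59) = ((30 + 4*(-6))*(-4))*(-59) = ((30 - 24)*(-4))*(-59) = (6*(-4))*(-59) = -24*(-59) = 1416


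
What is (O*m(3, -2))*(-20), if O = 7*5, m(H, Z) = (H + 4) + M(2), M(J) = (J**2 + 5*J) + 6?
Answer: -18900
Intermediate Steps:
M(J) = 6 + J**2 + 5*J
m(H, Z) = 24 + H (m(H, Z) = (H + 4) + (6 + 2**2 + 5*2) = (4 + H) + (6 + 4 + 10) = (4 + H) + 20 = 24 + H)
O = 35
(O*m(3, -2))*(-20) = (35*(24 + 3))*(-20) = (35*27)*(-20) = 945*(-20) = -18900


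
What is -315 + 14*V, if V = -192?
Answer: -3003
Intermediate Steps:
-315 + 14*V = -315 + 14*(-192) = -315 - 2688 = -3003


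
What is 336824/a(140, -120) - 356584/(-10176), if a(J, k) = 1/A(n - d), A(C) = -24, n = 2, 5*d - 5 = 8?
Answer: -194009783/24 ≈ -8.0837e+6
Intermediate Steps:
d = 13/5 (d = 1 + (⅕)*8 = 1 + 8/5 = 13/5 ≈ 2.6000)
a(J, k) = -1/24 (a(J, k) = 1/(-24) = -1/24)
336824/a(140, -120) - 356584/(-10176) = 336824/(-1/24) - 356584/(-10176) = 336824*(-24) - 356584*(-1/10176) = -8083776 + 841/24 = -194009783/24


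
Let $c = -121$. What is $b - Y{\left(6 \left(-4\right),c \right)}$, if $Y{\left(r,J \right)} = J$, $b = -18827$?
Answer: $-18706$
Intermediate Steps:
$b - Y{\left(6 \left(-4\right),c \right)} = -18827 - -121 = -18827 + 121 = -18706$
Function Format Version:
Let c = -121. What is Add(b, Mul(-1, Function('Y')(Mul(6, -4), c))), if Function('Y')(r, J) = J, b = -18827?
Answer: -18706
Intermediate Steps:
Add(b, Mul(-1, Function('Y')(Mul(6, -4), c))) = Add(-18827, Mul(-1, -121)) = Add(-18827, 121) = -18706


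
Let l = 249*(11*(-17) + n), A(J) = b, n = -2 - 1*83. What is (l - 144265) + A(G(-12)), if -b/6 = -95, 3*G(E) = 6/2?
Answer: -211423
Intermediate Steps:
G(E) = 1 (G(E) = (6/2)/3 = (6*(1/2))/3 = (1/3)*3 = 1)
n = -85 (n = -2 - 83 = -85)
b = 570 (b = -6*(-95) = 570)
A(J) = 570
l = -67728 (l = 249*(11*(-17) - 85) = 249*(-187 - 85) = 249*(-272) = -67728)
(l - 144265) + A(G(-12)) = (-67728 - 144265) + 570 = -211993 + 570 = -211423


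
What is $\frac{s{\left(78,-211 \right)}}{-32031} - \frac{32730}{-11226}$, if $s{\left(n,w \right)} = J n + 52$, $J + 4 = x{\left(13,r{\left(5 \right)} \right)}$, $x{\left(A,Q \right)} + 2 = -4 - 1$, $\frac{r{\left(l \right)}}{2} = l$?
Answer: $\frac{176237131}{59930001} \approx 2.9407$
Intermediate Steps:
$r{\left(l \right)} = 2 l$
$x{\left(A,Q \right)} = -7$ ($x{\left(A,Q \right)} = -2 - 5 = -7$)
$J = -11$ ($J = -4 - 7 = -11$)
$s{\left(n,w \right)} = 52 - 11 n$ ($s{\left(n,w \right)} = - 11 n + 52 = 52 - 11 n$)
$\frac{s{\left(78,-211 \right)}}{-32031} - \frac{32730}{-11226} = \frac{52 - 858}{-32031} - \frac{32730}{-11226} = \left(52 - 858\right) \left(- \frac{1}{32031}\right) - - \frac{5455}{1871} = \left(-806\right) \left(- \frac{1}{32031}\right) + \frac{5455}{1871} = \frac{806}{32031} + \frac{5455}{1871} = \frac{176237131}{59930001}$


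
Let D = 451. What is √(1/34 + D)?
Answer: √521390/34 ≈ 21.237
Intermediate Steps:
√(1/34 + D) = √(1/34 + 451) = √(15335/34) = √521390/34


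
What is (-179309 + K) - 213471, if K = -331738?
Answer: -724518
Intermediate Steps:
(-179309 + K) - 213471 = (-179309 - 331738) - 213471 = -511047 - 213471 = -724518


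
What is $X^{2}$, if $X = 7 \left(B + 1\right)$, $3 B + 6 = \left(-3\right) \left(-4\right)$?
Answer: $441$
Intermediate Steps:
$B = 2$ ($B = -2 + \frac{\left(-3\right) \left(-4\right)}{3} = -2 + \frac{1}{3} \cdot 12 = -2 + 4 = 2$)
$X = 21$ ($X = 7 \left(2 + 1\right) = 7 \cdot 3 = 21$)
$X^{2} = 21^{2} = 441$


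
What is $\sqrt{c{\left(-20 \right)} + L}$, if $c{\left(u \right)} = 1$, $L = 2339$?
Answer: $6 \sqrt{65} \approx 48.374$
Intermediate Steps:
$\sqrt{c{\left(-20 \right)} + L} = \sqrt{1 + 2339} = \sqrt{2340} = 6 \sqrt{65}$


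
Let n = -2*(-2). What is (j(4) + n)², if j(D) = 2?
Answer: 36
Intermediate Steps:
n = 4
(j(4) + n)² = (2 + 4)² = 6² = 36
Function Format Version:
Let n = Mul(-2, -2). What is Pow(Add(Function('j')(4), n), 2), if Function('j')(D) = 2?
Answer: 36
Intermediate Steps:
n = 4
Pow(Add(Function('j')(4), n), 2) = Pow(Add(2, 4), 2) = Pow(6, 2) = 36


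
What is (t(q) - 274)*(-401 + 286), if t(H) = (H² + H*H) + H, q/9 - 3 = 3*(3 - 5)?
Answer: -133055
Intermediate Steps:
q = -27 (q = 27 + 9*(3*(3 - 5)) = 27 + 9*(3*(-2)) = 27 + 9*(-6) = 27 - 54 = -27)
t(H) = H + 2*H² (t(H) = (H² + H²) + H = 2*H² + H = H + 2*H²)
(t(q) - 274)*(-401 + 286) = (-27*(1 + 2*(-27)) - 274)*(-401 + 286) = (-27*(1 - 54) - 274)*(-115) = (-27*(-53) - 274)*(-115) = (1431 - 274)*(-115) = 1157*(-115) = -133055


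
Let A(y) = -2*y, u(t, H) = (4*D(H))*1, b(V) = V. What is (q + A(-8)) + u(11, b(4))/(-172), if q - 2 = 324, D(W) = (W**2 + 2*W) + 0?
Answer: 14682/43 ≈ 341.44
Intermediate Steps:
D(W) = W**2 + 2*W
q = 326 (q = 2 + 324 = 326)
u(t, H) = 4*H*(2 + H) (u(t, H) = (4*(H*(2 + H)))*1 = (4*H*(2 + H))*1 = 4*H*(2 + H))
(q + A(-8)) + u(11, b(4))/(-172) = (326 - 2*(-8)) + (4*4*(2 + 4))/(-172) = (326 + 16) + (4*4*6)*(-1/172) = 342 + 96*(-1/172) = 342 - 24/43 = 14682/43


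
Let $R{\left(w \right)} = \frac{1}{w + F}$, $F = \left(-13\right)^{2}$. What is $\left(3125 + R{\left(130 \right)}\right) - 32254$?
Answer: $- \frac{8709570}{299} \approx -29129.0$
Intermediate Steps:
$F = 169$
$R{\left(w \right)} = \frac{1}{169 + w}$ ($R{\left(w \right)} = \frac{1}{w + 169} = \frac{1}{169 + w}$)
$\left(3125 + R{\left(130 \right)}\right) - 32254 = \left(3125 + \frac{1}{169 + 130}\right) - 32254 = \left(3125 + \frac{1}{299}\right) - 32254 = \frac{934376}{299} - 32254 = - \frac{8709570}{299}$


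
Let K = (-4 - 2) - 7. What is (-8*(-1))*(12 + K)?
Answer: -8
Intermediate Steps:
K = -13 (K = -6 - 7 = -13)
(-8*(-1))*(12 + K) = (-8*(-1))*(12 - 13) = 8*(-1) = -8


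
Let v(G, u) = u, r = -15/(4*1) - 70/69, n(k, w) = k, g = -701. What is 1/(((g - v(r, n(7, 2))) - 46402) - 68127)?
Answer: -1/115237 ≈ -8.6778e-6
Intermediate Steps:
r = -1315/276 (r = -15/4 - 70*1/69 = -15*¼ - 70/69 = -15/4 - 70/69 = -1315/276 ≈ -4.7645)
1/(((g - v(r, n(7, 2))) - 46402) - 68127) = 1/(((-701 - 1*7) - 46402) - 68127) = 1/(((-701 - 7) - 46402) - 68127) = 1/((-708 - 46402) - 68127) = 1/(-47110 - 68127) = 1/(-115237) = -1/115237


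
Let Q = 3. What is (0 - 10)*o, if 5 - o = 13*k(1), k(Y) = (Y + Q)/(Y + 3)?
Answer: 80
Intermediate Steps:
k(Y) = 1 (k(Y) = (Y + 3)/(Y + 3) = (3 + Y)/(3 + Y) = 1)
o = -8 (o = 5 - 13 = -8)
(0 - 10)*o = (0 - 10)*(-8) = -10*(-8) = 80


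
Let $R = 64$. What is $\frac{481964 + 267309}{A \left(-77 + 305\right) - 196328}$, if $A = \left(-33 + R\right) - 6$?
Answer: $- \frac{749273}{190628} \approx -3.9305$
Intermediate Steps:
$A = 25$ ($A = \left(-33 + 64\right) - 6 = 31 - 6 = 25$)
$\frac{481964 + 267309}{A \left(-77 + 305\right) - 196328} = \frac{481964 + 267309}{25 \left(-77 + 305\right) - 196328} = \frac{749273}{25 \cdot 228 - 196328} = \frac{749273}{5700 - 196328} = \frac{749273}{-190628} = 749273 \left(- \frac{1}{190628}\right) = - \frac{749273}{190628}$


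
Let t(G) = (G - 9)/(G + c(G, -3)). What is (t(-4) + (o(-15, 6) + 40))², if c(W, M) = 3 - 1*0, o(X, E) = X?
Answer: 1444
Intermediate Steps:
c(W, M) = 3 (c(W, M) = 3 + 0 = 3)
t(G) = (-9 + G)/(3 + G) (t(G) = (G - 9)/(G + 3) = (-9 + G)/(3 + G))
(t(-4) + (o(-15, 6) + 40))² = ((-9 - 4)/(3 - 4) + (-15 + 40))² = (-13/(-1) + 25)² = (-1*(-13) + 25)² = (13 + 25)² = 38² = 1444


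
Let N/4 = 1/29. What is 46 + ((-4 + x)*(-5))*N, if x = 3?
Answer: 1354/29 ≈ 46.690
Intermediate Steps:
N = 4/29 (N = 4*(1/29) = 4/29 ≈ 0.13793)
46 + ((-4 + x)*(-5))*N = 46 + ((-4 + 3)*(-5))*(4/29) = 46 - 1*(-5)*(4/29) = 46 + 5*(4/29) = 46 + 20/29 = 1354/29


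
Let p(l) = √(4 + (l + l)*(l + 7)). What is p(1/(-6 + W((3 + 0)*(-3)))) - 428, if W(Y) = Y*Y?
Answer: -428 + 32*√23/75 ≈ -425.95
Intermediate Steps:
W(Y) = Y²
p(l) = √(4 + 2*l*(7 + l)) (p(l) = √(4 + (2*l)*(7 + l)) = √(4 + 2*l*(7 + l)))
p(1/(-6 + W((3 + 0)*(-3)))) - 428 = √(4 + 2*(1/(-6 + ((3 + 0)*(-3))²))² + 14/(-6 + ((3 + 0)*(-3))²)) - 428 = √(4 + 2*(1/(-6 + (3*(-3))²))² + 14/(-6 + (3*(-3))²)) - 428 = √(4 + 2*(1/(-6 + (-9)²))² + 14/(-6 + (-9)²)) - 428 = √(4 + 2*(1/(-6 + 81))² + 14/(-6 + 81)) - 428 = √(4 + 2*(1/75)² + 14/75) - 428 = √(4 + 2*(1/75)² + 14*(1/75)) - 428 = √(4 + 2*(1/5625) + 14/75) - 428 = √(4 + 2/5625 + 14/75) - 428 = √(23552/5625) - 428 = 32*√23/75 - 428 = -428 + 32*√23/75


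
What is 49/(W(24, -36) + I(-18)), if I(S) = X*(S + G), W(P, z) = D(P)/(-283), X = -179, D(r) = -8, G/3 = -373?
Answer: 13867/57597017 ≈ 0.00024076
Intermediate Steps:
G = -1119 (G = 3*(-373) = -1119)
W(P, z) = 8/283 (W(P, z) = -8/(-283) = -8*(-1/283) = 8/283)
I(S) = 200301 - 179*S (I(S) = -179*(S - 1119) = -179*(-1119 + S) = 200301 - 179*S)
49/(W(24, -36) + I(-18)) = 49/(8/283 + (200301 - 179*(-18))) = 49/(8/283 + (200301 + 3222)) = 49/(8/283 + 203523) = 49/(57597017/283) = (283/57597017)*49 = 13867/57597017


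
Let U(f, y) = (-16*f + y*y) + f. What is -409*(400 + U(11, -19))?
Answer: -243764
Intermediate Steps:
U(f, y) = y**2 - 15*f (U(f, y) = (-16*f + y**2) + f = (y**2 - 16*f) + f = y**2 - 15*f)
-409*(400 + U(11, -19)) = -409*(400 + ((-19)**2 - 15*11)) = -409*(400 + (361 - 165)) = -409*(400 + 196) = -409*596 = -243764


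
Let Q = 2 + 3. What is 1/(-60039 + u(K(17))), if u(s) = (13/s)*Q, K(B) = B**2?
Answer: -289/17351206 ≈ -1.6656e-5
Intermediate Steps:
Q = 5
u(s) = 65/s (u(s) = (13/s)*5 = 65/s)
1/(-60039 + u(K(17))) = 1/(-60039 + 65/(17**2)) = 1/(-60039 + 65/289) = 1/(-17351206/289) = -289/17351206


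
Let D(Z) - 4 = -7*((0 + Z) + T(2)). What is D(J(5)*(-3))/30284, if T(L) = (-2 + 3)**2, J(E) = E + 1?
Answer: 123/30284 ≈ 0.0040615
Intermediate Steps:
J(E) = 1 + E
T(L) = 1 (T(L) = 1**2 = 1)
D(Z) = -3 - 7*Z (D(Z) = 4 - 7*((0 + Z) + 1) = 4 - 7*(Z + 1) = 4 - 7*(1 + Z) = 4 + (-7 - 7*Z) = -3 - 7*Z)
D(J(5)*(-3))/30284 = (-3 - 7*(1 + 5)*(-3))/30284 = (-3 - 42*(-3))*(1/30284) = (-3 - 7*(-18))*(1/30284) = (-3 + 126)*(1/30284) = 123*(1/30284) = 123/30284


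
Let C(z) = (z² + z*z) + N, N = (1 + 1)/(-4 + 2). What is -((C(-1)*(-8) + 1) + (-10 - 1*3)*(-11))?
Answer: -136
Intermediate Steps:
N = -1 (N = 2/(-2) = 2*(-½) = -1)
C(z) = -1 + 2*z² (C(z) = (z² + z*z) - 1 = (z² + z²) - 1 = 2*z² - 1 = -1 + 2*z²)
-((C(-1)*(-8) + 1) + (-10 - 1*3)*(-11)) = -(((-1 + 2*(-1)²)*(-8) + 1) + (-10 - 1*3)*(-11)) = -(((-1 + 2*1)*(-8) + 1) + (-10 - 3)*(-11)) = -(((-1 + 2)*(-8) + 1) - 13*(-11)) = -((1*(-8) + 1) + 143) = -((-8 + 1) + 143) = -(-7 + 143) = -1*136 = -136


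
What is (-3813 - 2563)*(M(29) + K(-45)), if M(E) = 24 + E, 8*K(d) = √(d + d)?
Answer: -337928 - 2391*I*√10 ≈ -3.3793e+5 - 7561.0*I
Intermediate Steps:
K(d) = √2*√d/8 (K(d) = √(d + d)/8 = √(2*d)/8 = (√2*√d)/8 = √2*√d/8)
(-3813 - 2563)*(M(29) + K(-45)) = (-3813 - 2563)*((24 + 29) + √2*√(-45)/8) = -6376*(53 + √2*(3*I*√5)/8) = -6376*(53 + 3*I*√10/8) = -337928 - 2391*I*√10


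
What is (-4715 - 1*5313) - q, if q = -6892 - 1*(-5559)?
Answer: -8695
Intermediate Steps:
q = -1333 (q = -6892 + 5559 = -1333)
(-4715 - 1*5313) - q = (-4715 - 1*5313) - 1*(-1333) = (-4715 - 5313) + 1333 = -10028 + 1333 = -8695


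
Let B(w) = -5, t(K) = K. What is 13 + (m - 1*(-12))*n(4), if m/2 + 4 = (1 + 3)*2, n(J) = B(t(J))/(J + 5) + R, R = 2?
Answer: 377/9 ≈ 41.889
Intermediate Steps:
n(J) = 2 - 5/(5 + J) (n(J) = -5/(J + 5) + 2 = -5/(5 + J) + 2 = 2 - 5/(5 + J))
m = 8 (m = -8 + 2*((1 + 3)*2) = -8 + 2*(4*2) = -8 + 2*8 = -8 + 16 = 8)
13 + (m - 1*(-12))*n(4) = 13 + (8 - 1*(-12))*((5 + 2*4)/(5 + 4)) = 13 + (8 + 12)*((5 + 8)/9) = 13 + 20*((⅑)*13) = 13 + 20*(13/9) = 13 + 260/9 = 377/9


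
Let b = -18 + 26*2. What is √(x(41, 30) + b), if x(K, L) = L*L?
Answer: √934 ≈ 30.561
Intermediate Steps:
x(K, L) = L²
b = 34 (b = -18 + 52 = 34)
√(x(41, 30) + b) = √(30² + 34) = √(900 + 34) = √934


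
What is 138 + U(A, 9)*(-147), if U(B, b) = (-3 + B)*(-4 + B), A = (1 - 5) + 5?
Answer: -744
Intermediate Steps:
A = 1 (A = -4 + 5 = 1)
U(B, b) = (-4 + B)*(-3 + B)
138 + U(A, 9)*(-147) = 138 + (12 + 1² - 7*1)*(-147) = 138 + (12 + 1 - 7)*(-147) = 138 + 6*(-147) = 138 - 882 = -744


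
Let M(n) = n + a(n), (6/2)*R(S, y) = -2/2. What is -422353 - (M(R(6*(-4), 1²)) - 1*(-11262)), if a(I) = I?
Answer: -1300843/3 ≈ -4.3361e+5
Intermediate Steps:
R(S, y) = -⅓ (R(S, y) = (-2/2)/3 = (-2*½)/3 = (⅓)*(-1) = -⅓)
M(n) = 2*n (M(n) = n + n = 2*n)
-422353 - (M(R(6*(-4), 1²)) - 1*(-11262)) = -422353 - (2*(-⅓) - 1*(-11262)) = -422353 - (-⅔ + 11262) = -422353 - 1*33784/3 = -422353 - 33784/3 = -1300843/3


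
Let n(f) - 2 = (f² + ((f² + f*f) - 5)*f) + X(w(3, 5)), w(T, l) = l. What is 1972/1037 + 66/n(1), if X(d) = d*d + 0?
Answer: 6926/1525 ≈ 4.5416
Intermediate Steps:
X(d) = d² (X(d) = d² + 0 = d²)
n(f) = 27 + f² + f*(-5 + 2*f²) (n(f) = 2 + ((f² + ((f² + f*f) - 5)*f) + 5²) = 2 + ((f² + ((f² + f²) - 5)*f) + 25) = 2 + ((f² + (2*f² - 5)*f) + 25) = 2 + ((f² + (-5 + 2*f²)*f) + 25) = 2 + ((f² + f*(-5 + 2*f²)) + 25) = 2 + (25 + f² + f*(-5 + 2*f²)) = 27 + f² + f*(-5 + 2*f²))
1972/1037 + 66/n(1) = 1972/1037 + 66/(27 + 1² - 5*1 + 2*1³) = 1972*(1/1037) + 66/(27 + 1 - 5 + 2*1) = 116/61 + 66/(27 + 1 - 5 + 2) = 116/61 + 66/25 = 6926/1525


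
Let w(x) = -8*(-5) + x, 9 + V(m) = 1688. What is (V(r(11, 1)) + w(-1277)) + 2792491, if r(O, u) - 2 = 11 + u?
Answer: 2792933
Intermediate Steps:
r(O, u) = 13 + u (r(O, u) = 2 + (11 + u) = 13 + u)
V(m) = 1679 (V(m) = -9 + 1688 = 1679)
w(x) = 40 + x
(V(r(11, 1)) + w(-1277)) + 2792491 = (1679 + (40 - 1277)) + 2792491 = (1679 - 1237) + 2792491 = 442 + 2792491 = 2792933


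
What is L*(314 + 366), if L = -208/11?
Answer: -141440/11 ≈ -12858.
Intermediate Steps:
L = -208/11 ≈ -18.909
L*(314 + 366) = -208*(314 + 366)/11 = -208/11*680 = -141440/11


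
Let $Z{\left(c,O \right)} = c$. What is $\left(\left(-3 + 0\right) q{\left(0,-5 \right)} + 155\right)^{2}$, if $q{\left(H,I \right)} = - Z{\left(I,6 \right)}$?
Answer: $19600$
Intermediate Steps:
$q{\left(H,I \right)} = - I$
$\left(\left(-3 + 0\right) q{\left(0,-5 \right)} + 155\right)^{2} = \left(\left(-3 + 0\right) \left(\left(-1\right) \left(-5\right)\right) + 155\right)^{2} = \left(\left(-3\right) 5 + 155\right)^{2} = \left(-15 + 155\right)^{2} = 140^{2} = 19600$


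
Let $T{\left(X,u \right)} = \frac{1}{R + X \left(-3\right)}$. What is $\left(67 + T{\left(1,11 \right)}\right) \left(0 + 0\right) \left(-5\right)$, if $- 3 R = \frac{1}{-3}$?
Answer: $0$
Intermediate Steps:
$R = \frac{1}{9}$ ($R = - \frac{1}{3 \left(-3\right)} = \left(- \frac{1}{3}\right) \left(- \frac{1}{3}\right) = \frac{1}{9} \approx 0.11111$)
$T{\left(X,u \right)} = \frac{1}{\frac{1}{9} - 3 X}$ ($T{\left(X,u \right)} = \frac{1}{\frac{1}{9} + X \left(-3\right)} = \frac{1}{\frac{1}{9} - 3 X}$)
$\left(67 + T{\left(1,11 \right)}\right) \left(0 + 0\right) \left(-5\right) = \left(67 - \frac{9}{-1 + 27 \cdot 1}\right) \left(0 + 0\right) \left(-5\right) = \left(67 - \frac{9}{-1 + 27}\right) 0 \left(-5\right) = \left(67 - \frac{9}{26}\right) 0 = \frac{1733}{26} \cdot 0 = 0$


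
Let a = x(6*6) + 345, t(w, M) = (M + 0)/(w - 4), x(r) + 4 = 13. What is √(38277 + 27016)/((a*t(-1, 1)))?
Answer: -5*√65293/354 ≈ -3.6091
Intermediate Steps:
x(r) = 9 (x(r) = -4 + 13 = 9)
t(w, M) = M/(-4 + w)
a = 354 (a = 9 + 345 = 354)
√(38277 + 27016)/((a*t(-1, 1))) = √(38277 + 27016)/((354*(1/(-4 - 1)))) = √65293/((354*(1/(-5)))) = √65293/((354*(1*(-⅕)))) = √65293/((354*(-⅕))) = √65293/(-354/5) = √65293*(-5/354) = -5*√65293/354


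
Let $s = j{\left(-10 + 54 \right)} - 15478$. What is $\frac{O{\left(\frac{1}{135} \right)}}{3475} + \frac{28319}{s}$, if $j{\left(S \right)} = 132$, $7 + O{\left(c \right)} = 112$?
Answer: $- \frac{19359439}{10665470} \approx -1.8152$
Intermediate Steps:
$O{\left(c \right)} = 105$ ($O{\left(c \right)} = -7 + 112 = 105$)
$s = -15346$ ($s = 132 - 15478 = -15346$)
$\frac{O{\left(\frac{1}{135} \right)}}{3475} + \frac{28319}{s} = \frac{105}{3475} + \frac{28319}{-15346} = 105 \cdot \frac{1}{3475} + 28319 \left(- \frac{1}{15346}\right) = \frac{21}{695} - \frac{28319}{15346} = - \frac{19359439}{10665470}$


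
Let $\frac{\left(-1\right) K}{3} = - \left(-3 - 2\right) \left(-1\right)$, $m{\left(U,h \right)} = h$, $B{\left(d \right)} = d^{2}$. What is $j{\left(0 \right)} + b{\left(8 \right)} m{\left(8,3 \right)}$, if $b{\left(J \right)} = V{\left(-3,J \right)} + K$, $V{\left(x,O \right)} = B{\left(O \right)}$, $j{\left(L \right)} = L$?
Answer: $237$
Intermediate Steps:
$K = 15$ ($K = - 3 \left(- \left(-3 - 2\right) \left(-1\right)\right) = - 3 \left(- \left(-5\right) \left(-1\right)\right) = - 3 \left(\left(-1\right) 5\right) = \left(-3\right) \left(-5\right) = 15$)
$V{\left(x,O \right)} = O^{2}$
$b{\left(J \right)} = 15 + J^{2}$ ($b{\left(J \right)} = J^{2} + 15 = 15 + J^{2}$)
$j{\left(0 \right)} + b{\left(8 \right)} m{\left(8,3 \right)} = 0 + \left(15 + 8^{2}\right) 3 = 0 + \left(15 + 64\right) 3 = 0 + 79 \cdot 3 = 0 + 237 = 237$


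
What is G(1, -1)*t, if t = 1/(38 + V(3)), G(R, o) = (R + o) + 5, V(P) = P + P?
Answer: 5/44 ≈ 0.11364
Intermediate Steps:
V(P) = 2*P
G(R, o) = 5 + R + o
t = 1/44 (t = 1/(38 + 2*3) = 1/(38 + 6) = 1/44 ≈ 0.022727)
G(1, -1)*t = (5 + 1 - 1)*(1/44) = 5*(1/44) = 5/44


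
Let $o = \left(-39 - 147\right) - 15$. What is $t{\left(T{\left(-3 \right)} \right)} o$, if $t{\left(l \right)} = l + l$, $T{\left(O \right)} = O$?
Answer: $1206$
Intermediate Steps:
$t{\left(l \right)} = 2 l$
$o = -201$ ($o = -186 - 15 = -201$)
$t{\left(T{\left(-3 \right)} \right)} o = 2 \left(-3\right) \left(-201\right) = \left(-6\right) \left(-201\right) = 1206$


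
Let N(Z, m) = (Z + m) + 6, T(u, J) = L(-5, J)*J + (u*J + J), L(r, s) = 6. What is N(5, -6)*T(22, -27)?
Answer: -3915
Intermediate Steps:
T(u, J) = 7*J + J*u (T(u, J) = 6*J + (u*J + J) = 6*J + (J*u + J) = 6*J + (J + J*u) = 7*J + J*u)
N(Z, m) = 6 + Z + m
N(5, -6)*T(22, -27) = (6 + 5 - 6)*(-27*(7 + 22)) = 5*(-27*29) = 5*(-783) = -3915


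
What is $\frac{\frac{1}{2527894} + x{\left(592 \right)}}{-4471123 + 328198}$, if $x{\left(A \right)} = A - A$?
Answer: $- \frac{1}{10472875249950} \approx -9.5485 \cdot 10^{-14}$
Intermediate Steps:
$x{\left(A \right)} = 0$
$\frac{\frac{1}{2527894} + x{\left(592 \right)}}{-4471123 + 328198} = \frac{\frac{1}{2527894} + 0}{-4471123 + 328198} = \frac{\frac{1}{2527894} + 0}{-4142925} = \frac{1}{2527894} \left(- \frac{1}{4142925}\right) = - \frac{1}{10472875249950}$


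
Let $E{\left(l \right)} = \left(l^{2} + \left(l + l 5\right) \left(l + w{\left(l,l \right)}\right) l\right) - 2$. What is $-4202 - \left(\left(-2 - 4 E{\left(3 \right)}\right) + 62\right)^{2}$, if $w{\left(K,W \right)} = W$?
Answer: $-1601898$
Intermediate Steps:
$E{\left(l \right)} = -2 + l^{2} + 12 l^{3}$ ($E{\left(l \right)} = \left(l^{2} + \left(l + l 5\right) \left(l + l\right) l\right) - 2 = \left(l^{2} + \left(l + 5 l\right) 2 l l\right) - 2 = \left(l^{2} + 6 l 2 l l\right) - 2 = \left(l^{2} + 12 l^{2} l\right) - 2 = \left(l^{2} + 12 l^{3}\right) - 2 = -2 + l^{2} + 12 l^{3}$)
$-4202 - \left(\left(-2 - 4 E{\left(3 \right)}\right) + 62\right)^{2} = -4202 - \left(\left(-2 - 4 \left(-2 + 3^{2} + 12 \cdot 3^{3}\right)\right) + 62\right)^{2} = -4202 - \left(\left(-2 - 4 \left(-2 + 9 + 12 \cdot 27\right)\right) + 62\right)^{2} = -4202 - \left(\left(-2 - 4 \left(-2 + 9 + 324\right)\right) + 62\right)^{2} = -4202 - \left(\left(-2 - 1324\right) + 62\right)^{2} = -4202 - \left(-1326 + 62\right)^{2} = -4202 - \left(-1264\right)^{2} = -4202 - 1597696 = -1601898$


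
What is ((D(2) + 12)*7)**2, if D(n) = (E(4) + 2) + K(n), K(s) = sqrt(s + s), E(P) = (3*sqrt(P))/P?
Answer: 60025/4 ≈ 15006.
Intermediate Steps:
E(P) = 3/sqrt(P)
K(s) = sqrt(2)*sqrt(s) (K(s) = sqrt(2*s) = sqrt(2)*sqrt(s))
D(n) = 7/2 + sqrt(2)*sqrt(n) (D(n) = (3/sqrt(4) + 2) + sqrt(2)*sqrt(n) = (3*(1/2) + 2) + sqrt(2)*sqrt(n) = (3/2 + 2) + sqrt(2)*sqrt(n) = 7/2 + sqrt(2)*sqrt(n))
((D(2) + 12)*7)**2 = (((7/2 + sqrt(2)*sqrt(2)) + 12)*7)**2 = (((7/2 + 2) + 12)*7)**2 = ((11/2 + 12)*7)**2 = ((35/2)*7)**2 = (245/2)**2 = 60025/4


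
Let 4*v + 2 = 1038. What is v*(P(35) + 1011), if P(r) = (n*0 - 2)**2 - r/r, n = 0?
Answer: 262626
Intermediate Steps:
v = 259 (v = -1/2 + (1/4)*1038 = -1/2 + 519/2 = 259)
P(r) = 3 (P(r) = (0*0 - 2)**2 - r/r = (0 - 2)**2 - 1*1 = (-2)**2 - 1 = 4 - 1 = 3)
v*(P(35) + 1011) = 259*(3 + 1011) = 259*1014 = 262626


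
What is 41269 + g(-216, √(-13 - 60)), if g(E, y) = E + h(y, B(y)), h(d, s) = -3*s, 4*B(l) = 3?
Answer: 164203/4 ≈ 41051.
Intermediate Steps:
B(l) = ¾ (B(l) = (¼)*3 = ¾)
g(E, y) = -9/4 + E (g(E, y) = E - 3*¾ = E - 9/4 = -9/4 + E)
41269 + g(-216, √(-13 - 60)) = 41269 + (-9/4 - 216) = 41269 - 873/4 = 164203/4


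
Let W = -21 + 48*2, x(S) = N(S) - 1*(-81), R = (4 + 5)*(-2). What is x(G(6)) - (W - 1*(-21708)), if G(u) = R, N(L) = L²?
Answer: -21378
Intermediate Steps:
R = -18 (R = 9*(-2) = -18)
G(u) = -18
x(S) = 81 + S² (x(S) = S² - 1*(-81) = S² + 81 = 81 + S²)
W = 75 (W = -21 + 96 = 75)
x(G(6)) - (W - 1*(-21708)) = (81 + (-18)²) - (75 - 1*(-21708)) = (81 + 324) - (75 + 21708) = 405 - 1*21783 = 405 - 21783 = -21378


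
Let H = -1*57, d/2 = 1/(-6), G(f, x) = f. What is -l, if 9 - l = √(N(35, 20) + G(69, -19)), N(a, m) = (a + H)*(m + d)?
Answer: -9 + I*√3273/3 ≈ -9.0 + 19.07*I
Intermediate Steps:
d = -⅓ (d = 2/(-6) = 2*(-⅙) = -⅓ ≈ -0.33333)
H = -57
N(a, m) = (-57 + a)*(-⅓ + m) (N(a, m) = (a - 57)*(m - ⅓) = (-57 + a)*(-⅓ + m))
l = 9 - I*√3273/3 (l = 9 - √((19 - 57*20 - ⅓*35 + 35*20) + 69) = 9 - √((19 - 1140 - 35/3 + 700) + 69) = 9 - √(-1298/3 + 69) = 9 - √(-1091/3) = 9 - I*√3273/3 ≈ 9.0 - 19.07*I)
-l = -(9 - I*√3273/3) = -9 + I*√3273/3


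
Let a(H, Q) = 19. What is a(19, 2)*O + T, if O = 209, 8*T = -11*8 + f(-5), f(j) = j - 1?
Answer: 15837/4 ≈ 3959.3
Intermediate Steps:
f(j) = -1 + j
T = -47/4 (T = (-11*8 + (-1 - 5))/8 = (-88 - 6)/8 = (1/8)*(-94) = -47/4 ≈ -11.750)
a(19, 2)*O + T = 19*209 - 47/4 = 3971 - 47/4 = 15837/4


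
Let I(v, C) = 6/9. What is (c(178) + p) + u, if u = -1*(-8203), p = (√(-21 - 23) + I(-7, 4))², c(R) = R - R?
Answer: 73435/9 + 8*I*√11/3 ≈ 8159.4 + 8.8443*I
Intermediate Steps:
c(R) = 0
I(v, C) = ⅔ (I(v, C) = 6*(⅑) = ⅔)
p = (⅔ + 2*I*√11)² (p = (√(-21 - 23) + ⅔)² = (√(-44) + ⅔)² = (2*I*√11 + ⅔)² = (⅔ + 2*I*√11)² ≈ -43.556 + 8.8443*I)
u = 8203
(c(178) + p) + u = (0 + (-392/9 + 8*I*√11/3)) + 8203 = (-392/9 + 8*I*√11/3) + 8203 = 73435/9 + 8*I*√11/3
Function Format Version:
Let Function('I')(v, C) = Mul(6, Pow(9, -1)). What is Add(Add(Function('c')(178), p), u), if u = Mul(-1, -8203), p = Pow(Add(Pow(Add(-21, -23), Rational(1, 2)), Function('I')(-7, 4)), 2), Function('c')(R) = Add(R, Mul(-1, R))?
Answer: Add(Rational(73435, 9), Mul(Rational(8, 3), I, Pow(11, Rational(1, 2)))) ≈ Add(8159.4, Mul(8.8443, I))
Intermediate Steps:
Function('c')(R) = 0
Function('I')(v, C) = Rational(2, 3) (Function('I')(v, C) = Mul(6, Rational(1, 9)) = Rational(2, 3))
p = Pow(Add(Rational(2, 3), Mul(2, I, Pow(11, Rational(1, 2)))), 2) (p = Pow(Add(Pow(Add(-21, -23), Rational(1, 2)), Rational(2, 3)), 2) = Pow(Add(Pow(-44, Rational(1, 2)), Rational(2, 3)), 2) = Pow(Add(Mul(2, I, Pow(11, Rational(1, 2))), Rational(2, 3)), 2) = Pow(Add(Rational(2, 3), Mul(2, I, Pow(11, Rational(1, 2)))), 2) ≈ Add(-43.556, Mul(8.8443, I)))
u = 8203
Add(Add(Function('c')(178), p), u) = Add(Add(0, Add(Rational(-392, 9), Mul(Rational(8, 3), I, Pow(11, Rational(1, 2))))), 8203) = Add(Add(Rational(-392, 9), Mul(Rational(8, 3), I, Pow(11, Rational(1, 2)))), 8203) = Add(Rational(73435, 9), Mul(Rational(8, 3), I, Pow(11, Rational(1, 2))))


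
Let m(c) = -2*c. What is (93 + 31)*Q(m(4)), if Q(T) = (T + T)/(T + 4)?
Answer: 496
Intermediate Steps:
Q(T) = 2*T/(4 + T) (Q(T) = (2*T)/(4 + T) = 2*T/(4 + T))
(93 + 31)*Q(m(4)) = (93 + 31)*(2*(-2*4)/(4 - 2*4)) = 124*(2*(-8)/(4 - 8)) = 124*(2*(-8)/(-4)) = 124*(2*(-8)*(-¼)) = 124*4 = 496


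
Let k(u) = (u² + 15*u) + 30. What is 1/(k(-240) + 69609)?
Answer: 1/123639 ≈ 8.0881e-6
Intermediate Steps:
k(u) = 30 + u² + 15*u
1/(k(-240) + 69609) = 1/((30 + (-240)² + 15*(-240)) + 69609) = 1/((30 + 57600 - 3600) + 69609) = 1/(54030 + 69609) = 1/123639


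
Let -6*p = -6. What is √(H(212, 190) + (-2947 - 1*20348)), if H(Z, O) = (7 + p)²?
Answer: I*√23231 ≈ 152.42*I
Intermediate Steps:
p = 1 (p = -⅙*(-6) = 1)
H(Z, O) = 64 (H(Z, O) = (7 + 1)² = 8² = 64)
√(H(212, 190) + (-2947 - 1*20348)) = √(64 + (-2947 - 1*20348)) = √(64 + (-2947 - 20348)) = √(64 - 23295) = √(-23231) = I*√23231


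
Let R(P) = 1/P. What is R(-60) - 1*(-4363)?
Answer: 261779/60 ≈ 4363.0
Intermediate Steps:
R(-60) - 1*(-4363) = 1/(-60) - 1*(-4363) = -1/60 + 4363 = 261779/60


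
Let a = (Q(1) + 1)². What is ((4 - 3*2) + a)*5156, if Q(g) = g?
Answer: 10312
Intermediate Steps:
a = 4 (a = (1 + 1)² = 2² = 4)
((4 - 3*2) + a)*5156 = ((4 - 3*2) + 4)*5156 = ((4 - 6) + 4)*5156 = (-2 + 4)*5156 = 2*5156 = 10312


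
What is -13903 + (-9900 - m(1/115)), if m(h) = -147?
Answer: -23656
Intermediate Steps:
-13903 + (-9900 - m(1/115)) = -13903 + (-9900 - 1*(-147)) = -13903 + (-9900 + 147) = -13903 - 9753 = -23656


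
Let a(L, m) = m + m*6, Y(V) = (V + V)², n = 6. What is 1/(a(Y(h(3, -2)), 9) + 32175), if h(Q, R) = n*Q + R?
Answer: 1/32238 ≈ 3.1019e-5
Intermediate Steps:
h(Q, R) = R + 6*Q (h(Q, R) = 6*Q + R = R + 6*Q)
Y(V) = 4*V² (Y(V) = (2*V)² = 4*V²)
a(L, m) = 7*m (a(L, m) = m + 6*m = 7*m)
1/(a(Y(h(3, -2)), 9) + 32175) = 1/(7*9 + 32175) = 1/(63 + 32175) = 1/32238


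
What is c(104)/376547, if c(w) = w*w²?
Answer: 1124864/376547 ≈ 2.9873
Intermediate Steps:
c(w) = w³
c(104)/376547 = 104³/376547 = 1124864*(1/376547) = 1124864/376547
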